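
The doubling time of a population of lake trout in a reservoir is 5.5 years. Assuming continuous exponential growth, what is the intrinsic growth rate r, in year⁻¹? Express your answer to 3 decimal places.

0.126 per year

r = ln(2)/t_d = 0.6931/5.5 = 0.12603.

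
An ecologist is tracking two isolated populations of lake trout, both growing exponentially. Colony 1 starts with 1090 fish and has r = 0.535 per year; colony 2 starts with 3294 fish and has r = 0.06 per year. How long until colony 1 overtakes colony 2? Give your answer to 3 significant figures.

Set 1090·e^(0.535t) = 3294·e^(0.06t).
e^((0.535 − 0.06)t) = 3294/1090 → e^(0.475·t) = 3.022.
0.475·t = ln(3.022) = 1.1059, so t = 1.1059/0.475 = 2.3283.

2.33 years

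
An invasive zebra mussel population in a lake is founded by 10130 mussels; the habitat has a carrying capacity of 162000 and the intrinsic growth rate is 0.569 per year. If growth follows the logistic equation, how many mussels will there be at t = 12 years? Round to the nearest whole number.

A = (K − N₀)/N₀ = (162000 − 10130)/10130 = 14.992.
N(t) = K/(1 + A·e^(−rt)) = 162000/(1 + 14.992×e^(−0.569×12)).
e^(−6.828) = 0.001083; denominator = 1 + 14.992×0.001083 = 1.0162.
N = 162000/1.0162 = 159412.

159412 mussels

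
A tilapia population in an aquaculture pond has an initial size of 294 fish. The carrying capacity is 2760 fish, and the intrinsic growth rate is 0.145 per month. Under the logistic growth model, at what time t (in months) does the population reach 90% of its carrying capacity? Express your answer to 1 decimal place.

A = (K − N₀)/N₀ = (2760 − 294)/294 = 8.3878.
Solve 2760/(1 + 8.3878·e^(−0.145t)) = 2484: 1 + 8.3878·e^(−0.145t) = 1.1111, so e^(−0.145t) = 0.0132468.
−0.145·t = ln(0.0132468) = -4.324, so t = 4.324/0.145 = 29.821.

29.8 months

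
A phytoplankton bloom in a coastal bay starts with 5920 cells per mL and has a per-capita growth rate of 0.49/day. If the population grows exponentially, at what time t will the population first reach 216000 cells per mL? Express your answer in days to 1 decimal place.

7.3 days

Set N₀·e^(rt) = 216000: e^(0.49·t) = 216000/5920 = 36.486.
0.49·t = ln(36.486) = 3.5969, so t = 3.5969/0.49 = 7.3407.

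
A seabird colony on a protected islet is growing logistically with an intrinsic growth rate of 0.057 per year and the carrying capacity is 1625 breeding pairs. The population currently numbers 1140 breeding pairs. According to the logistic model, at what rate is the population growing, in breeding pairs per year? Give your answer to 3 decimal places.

19.394 breeding pairs per year

dN/dt = rN(1 − N/K) = 0.057 × 1140 × (1 − 1140/1625).
1 − 1140/1625 = 0.29846; dN/dt = 0.057 × 1140 × 0.29846 = 19.394.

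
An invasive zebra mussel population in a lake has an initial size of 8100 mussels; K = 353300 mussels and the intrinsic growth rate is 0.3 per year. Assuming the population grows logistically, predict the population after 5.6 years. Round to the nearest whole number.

A = (K − N₀)/N₀ = (353300 − 8100)/8100 = 42.617.
N(t) = K/(1 + A·e^(−rt)) = 353300/(1 + 42.617×e^(−0.3×5.6)).
e^(−1.68) = 0.18637; denominator = 1 + 42.617×0.18637 = 8.9428.
N = 353300/8.9428 = 39506.9.

39507 mussels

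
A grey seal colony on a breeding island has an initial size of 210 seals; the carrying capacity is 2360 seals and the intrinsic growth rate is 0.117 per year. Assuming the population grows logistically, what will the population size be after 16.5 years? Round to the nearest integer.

950 seals

A = (K − N₀)/N₀ = (2360 − 210)/210 = 10.238.
N(t) = K/(1 + A·e^(−rt)) = 2360/(1 + 10.238×e^(−0.117×16.5)).
e^(−1.931) = 0.14508; denominator = 1 + 10.238×0.14508 = 2.4853.
N = 2360/2.4853 = 949.584.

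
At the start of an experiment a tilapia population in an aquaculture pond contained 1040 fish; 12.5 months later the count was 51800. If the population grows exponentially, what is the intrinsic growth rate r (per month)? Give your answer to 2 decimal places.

From N(t) = N₀·e^(rt): e^(r·12.5) = 51800/1040 = 49.808.
r·12.5 = ln(49.808) = 3.9082, so r = 3.9082/12.5 = 0.31265.

0.31 per month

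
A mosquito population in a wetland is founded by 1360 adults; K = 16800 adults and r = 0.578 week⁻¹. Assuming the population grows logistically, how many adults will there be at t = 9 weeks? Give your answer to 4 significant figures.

15810 adults

A = (K − N₀)/N₀ = (16800 − 1360)/1360 = 11.353.
N(t) = K/(1 + A·e^(−rt)) = 16800/(1 + 11.353×e^(−0.578×9)).
e^(−5.202) = 0.0055055; denominator = 1 + 11.353×0.0055055 = 1.0625.
N = 16800/1.0625 = 15811.7.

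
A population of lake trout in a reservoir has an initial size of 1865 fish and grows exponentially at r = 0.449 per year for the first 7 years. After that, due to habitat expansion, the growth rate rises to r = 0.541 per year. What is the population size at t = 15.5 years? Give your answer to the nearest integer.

Phase 1: N(7) = 1865·e^(0.449×7) = 1865·e^3.143 = 43218.2.
Phase 2 runs for 15.5 − 7 = 8.5 years at r = 0.541.
N(15.5) = 43218.2·e^(0.541×8.5) = 43218.2·e^4.599 = 4.293086×10^6.

4293086 fish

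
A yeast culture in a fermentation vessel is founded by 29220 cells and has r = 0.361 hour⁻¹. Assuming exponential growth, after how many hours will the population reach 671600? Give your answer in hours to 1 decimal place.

8.7 hours

Set N₀·e^(rt) = 671600: e^(0.361·t) = 671600/29220 = 22.984.
0.361·t = ln(22.984) = 3.1348, so t = 3.1348/0.361 = 8.6837.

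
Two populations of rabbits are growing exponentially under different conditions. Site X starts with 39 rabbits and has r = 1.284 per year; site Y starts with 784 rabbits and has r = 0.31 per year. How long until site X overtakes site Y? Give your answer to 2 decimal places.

3.08 years

Set 39·e^(1.284t) = 784·e^(0.31t).
e^((1.284 − 0.31)t) = 784/39 → e^(0.974·t) = 20.103.
0.974·t = ln(20.103) = 3.0008, so t = 3.0008/0.974 = 3.081.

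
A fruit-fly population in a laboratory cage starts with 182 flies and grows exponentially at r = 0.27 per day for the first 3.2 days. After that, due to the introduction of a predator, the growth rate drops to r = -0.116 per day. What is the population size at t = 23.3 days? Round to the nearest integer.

42 flies

Phase 1: N(3.2) = 182·e^(0.27×3.2) = 182·e^0.864 = 431.819.
Phase 2 runs for 23.3 − 3.2 = 20.1 days at r = -0.116.
N(23.3) = 431.819·e^(-0.116×20.1) = 431.819·e^-2.332 = 41.947.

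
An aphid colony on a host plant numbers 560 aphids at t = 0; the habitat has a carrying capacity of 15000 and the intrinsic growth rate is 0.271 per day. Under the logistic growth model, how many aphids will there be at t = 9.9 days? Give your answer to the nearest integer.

A = (K − N₀)/N₀ = (15000 − 560)/560 = 25.786.
N(t) = K/(1 + A·e^(−rt)) = 15000/(1 + 25.786×e^(−0.271×9.9)).
e^(−2.683) = 0.068365; denominator = 1 + 25.786×0.068365 = 2.7628.
N = 15000/2.7628 = 5429.22.

5429 aphids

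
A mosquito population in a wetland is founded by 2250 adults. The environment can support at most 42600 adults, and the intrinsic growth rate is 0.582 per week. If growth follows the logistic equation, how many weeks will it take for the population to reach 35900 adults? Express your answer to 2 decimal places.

A = (K − N₀)/N₀ = (42600 − 2250)/2250 = 17.933.
Solve 42600/(1 + 17.933·e^(−0.582t)) = 35900: 1 + 17.933·e^(−0.582t) = 1.1866, so e^(−0.582t) = 0.0104069.
−0.582·t = ln(0.0104069) = -4.5653, so t = 4.5653/0.582 = 7.8441.

7.84 weeks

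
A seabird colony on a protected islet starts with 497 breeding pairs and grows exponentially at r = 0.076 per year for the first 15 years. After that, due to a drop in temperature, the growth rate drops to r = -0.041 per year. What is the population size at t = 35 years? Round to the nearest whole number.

684 breeding pairs

Phase 1: N(15) = 497·e^(0.076×15) = 497·e^1.14 = 1554.
Phase 2 runs for 35 − 15 = 20 years at r = -0.041.
N(35) = 1554·e^(-0.041×20) = 1554·e^-0.82 = 684.432.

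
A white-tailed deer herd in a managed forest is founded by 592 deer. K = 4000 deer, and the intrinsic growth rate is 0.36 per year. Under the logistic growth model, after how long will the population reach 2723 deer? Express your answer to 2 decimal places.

6.97 years

A = (K − N₀)/N₀ = (4000 − 592)/592 = 5.7568.
Solve 4000/(1 + 5.7568·e^(−0.36t)) = 2723: 1 + 5.7568·e^(−0.36t) = 1.469, so e^(−0.36t) = 0.0814639.
−0.36·t = ln(0.0814639) = -2.5076, so t = 2.5076/0.36 = 6.9655.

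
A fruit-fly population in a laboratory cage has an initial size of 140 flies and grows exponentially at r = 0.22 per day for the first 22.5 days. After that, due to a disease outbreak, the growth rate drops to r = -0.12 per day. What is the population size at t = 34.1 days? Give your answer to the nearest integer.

4913 flies

Phase 1: N(22.5) = 140·e^(0.22×22.5) = 140·e^4.95 = 19764.5.
Phase 2 runs for 34.1 − 22.5 = 11.6 days at r = -0.12.
N(34.1) = 19764.5·e^(-0.12×11.6) = 19764.5·e^-1.392 = 4913.01.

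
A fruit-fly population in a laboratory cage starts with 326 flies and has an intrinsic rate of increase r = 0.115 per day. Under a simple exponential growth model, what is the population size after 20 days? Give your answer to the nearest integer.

3252 flies

N(t) = N₀·e^(rt) = 326 × e^(0.115×20) = 326 × e^2.3.
e^2.3 ≈ 9.9742, so N ≈ 326 × 9.9742 = 3251.58.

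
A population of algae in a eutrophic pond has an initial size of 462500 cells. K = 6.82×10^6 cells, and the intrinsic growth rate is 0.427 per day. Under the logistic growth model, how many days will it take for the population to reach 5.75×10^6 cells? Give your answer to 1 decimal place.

A = (K − N₀)/N₀ = (6.82×10^6 − 462500)/462500 = 13.746.
Solve 6.82×10^6/(1 + 13.746·e^(−0.427t)) = 5.75×10^6: 1 + 13.746·e^(−0.427t) = 1.1861, so e^(−0.427t) = 0.0135376.
−0.427·t = ln(0.0135376) = -4.3023, so t = 4.3023/0.427 = 10.076.

10.1 days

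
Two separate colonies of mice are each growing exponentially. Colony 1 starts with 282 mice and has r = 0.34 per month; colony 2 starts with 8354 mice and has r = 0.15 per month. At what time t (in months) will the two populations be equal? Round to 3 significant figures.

17.8 months

Set 282·e^(0.34t) = 8354·e^(0.15t).
e^((0.34 − 0.15)t) = 8354/282 → e^(0.19·t) = 29.624.
0.19·t = ln(29.624) = 3.3886, so t = 3.3886/0.19 = 17.835.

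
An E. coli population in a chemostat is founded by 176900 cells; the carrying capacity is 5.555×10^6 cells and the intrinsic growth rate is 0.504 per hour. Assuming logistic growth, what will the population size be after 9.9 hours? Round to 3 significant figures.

4600000 cells

A = (K − N₀)/N₀ = (5.555×10^6 − 176900)/176900 = 30.402.
N(t) = K/(1 + A·e^(−rt)) = 5.555×10^6/(1 + 30.402×e^(−0.504×9.9)).
e^(−4.99) = 0.0068084; denominator = 1 + 30.402×0.0068084 = 1.207.
N = 5.555×10^6/1.207 = 4.602365×10^6.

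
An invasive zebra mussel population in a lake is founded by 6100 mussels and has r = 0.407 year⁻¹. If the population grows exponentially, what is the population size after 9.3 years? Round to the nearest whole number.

268644 mussels

N(t) = N₀·e^(rt) = 6100 × e^(0.407×9.3) = 6100 × e^3.785.
e^3.785 ≈ 44.04, so N ≈ 6100 × 44.04 = 268644.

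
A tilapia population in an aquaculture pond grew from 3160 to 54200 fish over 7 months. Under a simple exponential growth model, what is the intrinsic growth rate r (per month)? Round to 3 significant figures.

0.406 per month

From N(t) = N₀·e^(rt): e^(r·7) = 54200/3160 = 17.152.
r·7 = ln(17.152) = 2.8421, so r = 2.8421/7 = 0.40602.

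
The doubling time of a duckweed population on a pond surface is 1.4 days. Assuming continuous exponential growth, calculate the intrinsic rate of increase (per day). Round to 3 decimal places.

0.495 per day

r = ln(2)/t_d = 0.6931/1.4 = 0.49511.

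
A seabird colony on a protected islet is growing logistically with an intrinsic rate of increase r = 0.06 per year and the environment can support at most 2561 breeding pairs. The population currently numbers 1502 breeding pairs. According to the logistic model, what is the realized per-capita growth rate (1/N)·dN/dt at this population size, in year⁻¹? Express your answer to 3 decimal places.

(1/N)·dN/dt = r(1 − N/K) = 0.06 × (1 − 1502/2561).
= 0.06 × 0.41351 = 0.024811.

0.025 per year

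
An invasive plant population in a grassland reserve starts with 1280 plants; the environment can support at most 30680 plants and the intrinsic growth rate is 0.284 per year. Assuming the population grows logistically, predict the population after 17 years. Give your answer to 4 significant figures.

25920 plants

A = (K − N₀)/N₀ = (30680 − 1280)/1280 = 22.969.
N(t) = K/(1 + A·e^(−rt)) = 30680/(1 + 22.969×e^(−0.284×17)).
e^(−4.828) = 0.0080025; denominator = 1 + 22.969×0.0080025 = 1.1838.
N = 30680/1.1838 = 25916.4.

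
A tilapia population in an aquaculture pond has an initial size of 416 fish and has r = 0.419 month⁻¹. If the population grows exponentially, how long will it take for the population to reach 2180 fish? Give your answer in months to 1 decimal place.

Set N₀·e^(rt) = 2180: e^(0.419·t) = 2180/416 = 5.2404.
0.419·t = ln(5.2404) = 1.6564, so t = 1.6564/0.419 = 3.9532.

4.0 months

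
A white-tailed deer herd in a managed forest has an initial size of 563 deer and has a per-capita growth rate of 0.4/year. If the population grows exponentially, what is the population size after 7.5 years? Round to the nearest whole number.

N(t) = N₀·e^(rt) = 563 × e^(0.4×7.5) = 563 × e^3.
e^3 ≈ 20.086, so N ≈ 563 × 20.086 = 11308.2.

11308 deer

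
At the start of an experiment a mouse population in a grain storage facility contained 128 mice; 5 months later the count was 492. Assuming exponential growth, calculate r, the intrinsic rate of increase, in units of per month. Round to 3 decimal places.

From N(t) = N₀·e^(rt): e^(r·5) = 492/128 = 3.8438.
r·5 = ln(3.8438) = 1.3464, so r = 1.3464/5 = 0.26929.

0.269 per month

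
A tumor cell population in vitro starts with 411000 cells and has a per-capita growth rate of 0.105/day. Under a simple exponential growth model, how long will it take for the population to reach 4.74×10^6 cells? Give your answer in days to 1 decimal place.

23.3 days

Set N₀·e^(rt) = 4.74×10^6: e^(0.105·t) = 4.74×10^6/411000 = 11.533.
0.105·t = ln(11.533) = 2.4452, so t = 2.4452/0.105 = 23.288.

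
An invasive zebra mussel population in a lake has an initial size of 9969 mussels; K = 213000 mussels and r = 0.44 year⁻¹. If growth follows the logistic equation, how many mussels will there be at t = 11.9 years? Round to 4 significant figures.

A = (K − N₀)/N₀ = (213000 − 9969)/9969 = 20.366.
N(t) = K/(1 + A·e^(−rt)) = 213000/(1 + 20.366×e^(−0.44×11.9)).
e^(−5.236) = 0.0053215; denominator = 1 + 20.366×0.0053215 = 1.1084.
N = 213000/1.1084 = 192173.

192200 mussels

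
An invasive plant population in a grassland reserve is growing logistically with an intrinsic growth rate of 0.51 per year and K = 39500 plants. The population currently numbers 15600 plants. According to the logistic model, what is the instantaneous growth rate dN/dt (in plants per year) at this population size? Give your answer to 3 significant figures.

dN/dt = rN(1 − N/K) = 0.51 × 15600 × (1 − 15600/39500).
1 − 15600/39500 = 0.60506; dN/dt = 0.51 × 15600 × 0.60506 = 4813.9.

4810 plants per year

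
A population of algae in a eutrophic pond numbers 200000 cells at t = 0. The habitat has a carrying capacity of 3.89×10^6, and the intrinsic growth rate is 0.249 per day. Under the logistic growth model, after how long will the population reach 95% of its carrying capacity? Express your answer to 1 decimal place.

A = (K − N₀)/N₀ = (3.89×10^6 − 200000)/200000 = 18.45.
Solve 3.89×10^6/(1 + 18.45·e^(−0.249t)) = 3.6955×10^6: 1 + 18.45·e^(−0.249t) = 1.0526, so e^(−0.249t) = 0.00285266.
−0.249·t = ln(0.00285266) = -5.8595, so t = 5.8595/0.249 = 23.532.

23.5 days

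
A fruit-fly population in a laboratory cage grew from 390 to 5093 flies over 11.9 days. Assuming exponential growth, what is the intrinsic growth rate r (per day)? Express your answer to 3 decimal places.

0.216 per day

From N(t) = N₀·e^(rt): e^(r·11.9) = 5093/390 = 13.059.
r·11.9 = ln(13.059) = 2.5695, so r = 2.5695/11.9 = 0.21592.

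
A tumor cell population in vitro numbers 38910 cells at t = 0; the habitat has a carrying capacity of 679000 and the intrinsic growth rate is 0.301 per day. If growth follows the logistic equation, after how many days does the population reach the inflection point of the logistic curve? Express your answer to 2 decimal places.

Logistic growth is fastest at N = K/2 = 339500.
A = (K − N₀)/N₀ = 16.451. Set K/(1 + A·e^(−rt)) = K/2 → A·e^(−rt) = 1.
e^(−0.301t) = 1/16.451 = 0.0607883, so t = ln(16.451)/0.301 = 2.8004/0.301 = 9.3035.

9.30 days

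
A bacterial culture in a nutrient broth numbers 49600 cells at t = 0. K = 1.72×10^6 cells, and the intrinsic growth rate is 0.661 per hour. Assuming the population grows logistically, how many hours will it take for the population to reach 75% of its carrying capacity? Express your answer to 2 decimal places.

A = (K − N₀)/N₀ = (1.72×10^6 − 49600)/49600 = 33.677.
Solve 1.72×10^6/(1 + 33.677·e^(−0.661t)) = 1.29×10^6: 1 + 33.677·e^(−0.661t) = 1.3333, so e^(−0.661t) = 0.00989783.
−0.661·t = ln(0.00989783) = -4.6154, so t = 4.6154/0.661 = 6.9825.

6.98 hours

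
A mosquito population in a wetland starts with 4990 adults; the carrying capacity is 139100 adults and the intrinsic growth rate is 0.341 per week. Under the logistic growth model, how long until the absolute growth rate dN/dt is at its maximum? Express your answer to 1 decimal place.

9.7 weeks

Logistic growth is fastest at N = K/2 = 69550.
A = (K − N₀)/N₀ = 26.876. Set K/(1 + A·e^(−rt)) = K/2 → A·e^(−rt) = 1.
e^(−0.341t) = 1/26.876 = 0.0372083, so t = ln(26.876)/0.341 = 3.2912/0.341 = 9.6517.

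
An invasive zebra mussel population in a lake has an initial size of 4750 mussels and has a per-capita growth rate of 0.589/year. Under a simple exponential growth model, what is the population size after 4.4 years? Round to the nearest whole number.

63418 mussels

N(t) = N₀·e^(rt) = 4750 × e^(0.589×4.4) = 4750 × e^2.592.
e^2.592 ≈ 13.351, so N ≈ 4750 × 13.351 = 63417.8.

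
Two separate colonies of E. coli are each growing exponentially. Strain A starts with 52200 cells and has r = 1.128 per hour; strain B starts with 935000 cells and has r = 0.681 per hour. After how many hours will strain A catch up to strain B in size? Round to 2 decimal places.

Set 52200·e^(1.128t) = 935000·e^(0.681t).
e^((1.128 − 0.681)t) = 935000/52200 → e^(0.447·t) = 17.912.
0.447·t = ln(17.912) = 2.8855, so t = 2.8855/0.447 = 6.4552.

6.46 hours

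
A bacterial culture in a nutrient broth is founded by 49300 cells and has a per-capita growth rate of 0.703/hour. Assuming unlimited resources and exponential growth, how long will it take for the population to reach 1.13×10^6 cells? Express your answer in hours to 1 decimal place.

Set N₀·e^(rt) = 1.13×10^6: e^(0.703·t) = 1.13×10^6/49300 = 22.921.
0.703·t = ln(22.921) = 3.132, so t = 3.132/0.703 = 4.4553.

4.5 hours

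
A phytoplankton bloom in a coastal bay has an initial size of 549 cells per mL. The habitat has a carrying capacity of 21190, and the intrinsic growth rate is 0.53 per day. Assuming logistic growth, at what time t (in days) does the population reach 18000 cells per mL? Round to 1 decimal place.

10.1 days

A = (K − N₀)/N₀ = (21190 − 549)/549 = 37.597.
Solve 21190/(1 + 37.597·e^(−0.53t)) = 18000: 1 + 37.597·e^(−0.53t) = 1.1772, so e^(−0.53t) = 0.00471368.
−0.53·t = ln(0.00471368) = -5.3573, so t = 5.3573/0.53 = 10.108.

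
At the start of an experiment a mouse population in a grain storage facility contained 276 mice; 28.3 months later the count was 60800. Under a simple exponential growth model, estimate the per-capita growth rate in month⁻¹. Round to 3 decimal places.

0.191 per month

From N(t) = N₀·e^(rt): e^(r·28.3) = 60800/276 = 220.29.
r·28.3 = ln(220.29) = 5.3949, so r = 5.3949/28.3 = 0.19063.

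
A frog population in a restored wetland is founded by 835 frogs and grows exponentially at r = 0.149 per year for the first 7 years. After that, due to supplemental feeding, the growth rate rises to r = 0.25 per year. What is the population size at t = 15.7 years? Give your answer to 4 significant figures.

Phase 1: N(7) = 835·e^(0.149×7) = 835·e^1.043 = 2369.49.
Phase 2 runs for 15.7 − 7 = 8.7 years at r = 0.25.
N(15.7) = 2369.49·e^(0.25×8.7) = 2369.49·e^2.175 = 20856.7.

20860 frogs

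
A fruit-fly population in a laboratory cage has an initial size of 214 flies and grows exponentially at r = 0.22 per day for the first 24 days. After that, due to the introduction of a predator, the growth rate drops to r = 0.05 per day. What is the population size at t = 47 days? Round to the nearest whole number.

Phase 1: N(24) = 214·e^(0.22×24) = 214·e^5.28 = 42023.2.
Phase 2 runs for 47 − 24 = 23 days at r = 0.05.
N(47) = 42023.2·e^(0.05×23) = 42023.2·e^1.15 = 132717.

132717 flies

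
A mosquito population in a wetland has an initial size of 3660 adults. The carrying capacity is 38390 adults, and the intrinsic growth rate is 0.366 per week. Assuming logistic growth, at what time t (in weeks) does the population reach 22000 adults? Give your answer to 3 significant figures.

6.95 weeks

A = (K − N₀)/N₀ = (38390 − 3660)/3660 = 9.4891.
Solve 38390/(1 + 9.4891·e^(−0.366t)) = 22000: 1 + 9.4891·e^(−0.366t) = 1.745, so e^(−0.366t) = 0.0785114.
−0.366·t = ln(0.0785114) = -2.5445, so t = 2.5445/0.366 = 6.9522.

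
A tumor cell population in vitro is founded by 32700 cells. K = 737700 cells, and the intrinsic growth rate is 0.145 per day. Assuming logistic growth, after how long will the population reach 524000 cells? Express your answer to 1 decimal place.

27.4 days

A = (K − N₀)/N₀ = (737700 − 32700)/32700 = 21.56.
Solve 737700/(1 + 21.56·e^(−0.145t)) = 524000: 1 + 21.56·e^(−0.145t) = 1.4078, so e^(−0.145t) = 0.0189161.
−0.145·t = ln(0.0189161) = -3.9677, so t = 3.9677/0.145 = 27.364.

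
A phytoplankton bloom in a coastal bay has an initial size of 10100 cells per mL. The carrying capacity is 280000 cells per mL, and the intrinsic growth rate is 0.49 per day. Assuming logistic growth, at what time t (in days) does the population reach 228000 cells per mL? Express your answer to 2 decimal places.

A = (K − N₀)/N₀ = (280000 − 10100)/10100 = 26.723.
Solve 280000/(1 + 26.723·e^(−0.49t)) = 228000: 1 + 26.723·e^(−0.49t) = 1.2281, so e^(−0.49t) = 0.00853467.
−0.49·t = ln(0.00853467) = -4.7636, so t = 4.7636/0.49 = 9.7217.

9.72 days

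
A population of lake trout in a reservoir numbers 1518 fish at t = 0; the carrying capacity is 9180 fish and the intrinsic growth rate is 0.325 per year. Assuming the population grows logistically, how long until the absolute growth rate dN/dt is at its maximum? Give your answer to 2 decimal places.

4.98 years

Logistic growth is fastest at N = K/2 = 4590.
A = (K − N₀)/N₀ = 5.0474. Set K/(1 + A·e^(−rt)) = K/2 → A·e^(−rt) = 1.
e^(−0.325t) = 1/5.0474 = 0.198121, so t = ln(5.0474)/0.325 = 1.6189/0.325 = 4.9812.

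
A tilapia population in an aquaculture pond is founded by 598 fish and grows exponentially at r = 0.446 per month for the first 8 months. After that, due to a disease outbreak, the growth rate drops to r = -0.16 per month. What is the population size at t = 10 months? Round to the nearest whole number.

Phase 1: N(8) = 598·e^(0.446×8) = 598·e^3.568 = 21196.5.
Phase 2 runs for 10 − 8 = 2 months at r = -0.16.
N(10) = 21196.5·e^(-0.16×2) = 21196.5·e^-0.32 = 15391.8.

15392 fish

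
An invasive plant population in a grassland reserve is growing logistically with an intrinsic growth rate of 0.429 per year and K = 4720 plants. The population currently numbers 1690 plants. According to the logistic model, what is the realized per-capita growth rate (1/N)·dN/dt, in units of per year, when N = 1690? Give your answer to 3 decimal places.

(1/N)·dN/dt = r(1 − N/K) = 0.429 × (1 − 1690/4720).
= 0.429 × 0.64195 = 0.2754.

0.275 per year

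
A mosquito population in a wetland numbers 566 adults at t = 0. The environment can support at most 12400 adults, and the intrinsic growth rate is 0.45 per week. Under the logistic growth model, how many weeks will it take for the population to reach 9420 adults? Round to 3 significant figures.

9.31 weeks

A = (K − N₀)/N₀ = (12400 − 566)/566 = 20.908.
Solve 12400/(1 + 20.908·e^(−0.45t)) = 9420: 1 + 20.908·e^(−0.45t) = 1.3163, so e^(−0.45t) = 0.0151304.
−0.45·t = ln(0.0151304) = -4.191, so t = 4.191/0.45 = 9.3134.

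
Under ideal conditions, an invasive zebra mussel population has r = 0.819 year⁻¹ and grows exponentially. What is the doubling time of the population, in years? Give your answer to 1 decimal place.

0.8 years

Doubling time t_d = ln(2)/r = 0.6931/0.819 = 0.84633.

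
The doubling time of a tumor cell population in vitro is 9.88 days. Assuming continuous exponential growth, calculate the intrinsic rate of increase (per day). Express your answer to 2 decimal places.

0.07 per day

r = ln(2)/t_d = 0.6931/9.88 = 0.070157.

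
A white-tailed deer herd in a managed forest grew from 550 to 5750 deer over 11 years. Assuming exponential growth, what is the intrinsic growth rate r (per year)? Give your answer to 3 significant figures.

From N(t) = N₀·e^(rt): e^(r·11) = 5750/550 = 10.455.
r·11 = ln(10.455) = 2.347, so r = 2.347/11 = 0.21337.

0.213 per year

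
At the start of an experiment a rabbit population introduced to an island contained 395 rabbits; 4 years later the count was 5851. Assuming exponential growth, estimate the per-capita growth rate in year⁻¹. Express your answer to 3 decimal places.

From N(t) = N₀·e^(rt): e^(r·4) = 5851/395 = 14.813.
r·4 = ln(14.813) = 2.6955, so r = 2.6955/4 = 0.67387.

0.674 per year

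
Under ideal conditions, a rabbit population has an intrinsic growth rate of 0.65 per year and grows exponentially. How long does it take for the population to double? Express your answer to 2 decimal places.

1.07 years

Doubling time t_d = ln(2)/r = 0.6931/0.65 = 1.0664.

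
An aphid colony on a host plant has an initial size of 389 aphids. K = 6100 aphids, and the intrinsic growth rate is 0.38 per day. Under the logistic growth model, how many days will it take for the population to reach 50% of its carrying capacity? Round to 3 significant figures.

A = (K − N₀)/N₀ = (6100 − 389)/389 = 14.681.
Solve 6100/(1 + 14.681·e^(−0.38t)) = 3050: 1 + 14.681·e^(−0.38t) = 2, so e^(−0.38t) = 0.0681142.
−0.38·t = ln(0.0681142) = -2.6866, so t = 2.6866/0.38 = 7.0699.

7.07 days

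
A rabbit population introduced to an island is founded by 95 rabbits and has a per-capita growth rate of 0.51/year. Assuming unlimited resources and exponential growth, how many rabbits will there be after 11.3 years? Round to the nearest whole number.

30239 rabbits

N(t) = N₀·e^(rt) = 95 × e^(0.51×11.3) = 95 × e^5.763.
e^5.763 ≈ 318.3, so N ≈ 95 × 318.3 = 30238.7.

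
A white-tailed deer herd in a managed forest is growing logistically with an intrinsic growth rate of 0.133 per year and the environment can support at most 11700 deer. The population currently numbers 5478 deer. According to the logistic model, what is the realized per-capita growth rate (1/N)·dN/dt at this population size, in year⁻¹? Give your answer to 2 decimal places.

0.07 per year

(1/N)·dN/dt = r(1 − N/K) = 0.133 × (1 − 5478/11700).
= 0.133 × 0.53179 = 0.070729.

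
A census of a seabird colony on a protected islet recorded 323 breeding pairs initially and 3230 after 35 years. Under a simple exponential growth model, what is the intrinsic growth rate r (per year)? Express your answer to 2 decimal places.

0.07 per year

From N(t) = N₀·e^(rt): e^(r·35) = 3230/323 = 10.
r·35 = ln(10) = 2.3026, so r = 2.3026/35 = 0.065788.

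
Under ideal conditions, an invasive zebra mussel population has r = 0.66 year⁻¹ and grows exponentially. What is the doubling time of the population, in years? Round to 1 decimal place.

Doubling time t_d = ln(2)/r = 0.6931/0.66 = 1.0502.

1.1 years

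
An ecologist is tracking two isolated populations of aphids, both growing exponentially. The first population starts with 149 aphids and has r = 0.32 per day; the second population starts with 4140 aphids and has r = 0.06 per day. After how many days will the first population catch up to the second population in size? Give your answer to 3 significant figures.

12.8 days

Set 149·e^(0.32t) = 4140·e^(0.06t).
e^((0.32 − 0.06)t) = 4140/149 → e^(0.26·t) = 27.785.
0.26·t = ln(27.785) = 3.3245, so t = 3.3245/0.26 = 12.787.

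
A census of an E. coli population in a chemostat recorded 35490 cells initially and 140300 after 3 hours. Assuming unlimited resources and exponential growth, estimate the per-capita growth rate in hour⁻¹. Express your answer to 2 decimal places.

0.46 per hour

From N(t) = N₀·e^(rt): e^(r·3) = 140300/35490 = 3.9532.
r·3 = ln(3.9532) = 1.3745, so r = 1.3745/3 = 0.45818.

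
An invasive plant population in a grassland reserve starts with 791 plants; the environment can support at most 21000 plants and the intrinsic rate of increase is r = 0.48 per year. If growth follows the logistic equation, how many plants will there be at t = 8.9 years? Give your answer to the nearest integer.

15481 plants

A = (K − N₀)/N₀ = (21000 − 791)/791 = 25.549.
N(t) = K/(1 + A·e^(−rt)) = 21000/(1 + 25.549×e^(−0.48×8.9)).
e^(−4.272) = 0.013954; denominator = 1 + 25.549×0.013954 = 1.3565.
N = 21000/1.3565 = 15481.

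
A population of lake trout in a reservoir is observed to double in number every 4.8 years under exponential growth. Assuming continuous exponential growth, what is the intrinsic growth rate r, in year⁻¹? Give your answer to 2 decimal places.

r = ln(2)/t_d = 0.6931/4.8 = 0.14441.

0.14 per year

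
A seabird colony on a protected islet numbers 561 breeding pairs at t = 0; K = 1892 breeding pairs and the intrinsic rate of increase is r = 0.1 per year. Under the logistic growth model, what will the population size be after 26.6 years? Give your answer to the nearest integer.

A = (K − N₀)/N₀ = (1892 − 561)/561 = 2.3725.
N(t) = K/(1 + A·e^(−rt)) = 1892/(1 + 2.3725×e^(−0.1×26.6)).
e^(−2.66) = 0.069948; denominator = 1 + 2.3725×0.069948 = 1.166.
N = 1892/1.166 = 1622.7.

1623 breeding pairs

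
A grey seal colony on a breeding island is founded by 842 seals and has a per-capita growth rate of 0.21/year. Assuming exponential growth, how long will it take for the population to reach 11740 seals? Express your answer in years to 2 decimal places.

Set N₀·e^(rt) = 11740: e^(0.21·t) = 11740/842 = 13.943.
0.21·t = ln(13.943) = 2.635, so t = 2.635/0.21 = 12.548.

12.55 years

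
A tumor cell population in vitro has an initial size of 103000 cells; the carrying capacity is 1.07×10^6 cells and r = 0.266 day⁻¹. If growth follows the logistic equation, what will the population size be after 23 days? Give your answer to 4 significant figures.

A = (K − N₀)/N₀ = (1.07×10^6 − 103000)/103000 = 9.3883.
N(t) = K/(1 + A·e^(−rt)) = 1.07×10^6/(1 + 9.3883×e^(−0.266×23)).
e^(−6.118) = 0.0022029; denominator = 1 + 9.3883×0.0022029 = 1.0207.
N = 1.07×10^6/1.0207 = 1.04832×10^6.

1048000 cells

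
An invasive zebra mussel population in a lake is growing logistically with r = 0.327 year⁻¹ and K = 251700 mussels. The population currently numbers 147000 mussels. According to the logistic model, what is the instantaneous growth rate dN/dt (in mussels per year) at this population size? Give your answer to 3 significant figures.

20000 mussels per year

dN/dt = rN(1 − N/K) = 0.327 × 147000 × (1 − 147000/251700).
1 − 147000/251700 = 0.41597; dN/dt = 0.327 × 147000 × 0.41597 = 19995.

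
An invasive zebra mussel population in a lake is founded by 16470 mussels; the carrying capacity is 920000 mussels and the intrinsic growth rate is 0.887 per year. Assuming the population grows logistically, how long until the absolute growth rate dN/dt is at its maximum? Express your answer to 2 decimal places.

4.51 years

Logistic growth is fastest at N = K/2 = 460000.
A = (K − N₀)/N₀ = 54.859. Set K/(1 + A·e^(−rt)) = K/2 → A·e^(−rt) = 1.
e^(−0.887t) = 1/54.859 = 0.0182285, so t = ln(54.859)/0.887 = 4.0048/0.887 = 4.515.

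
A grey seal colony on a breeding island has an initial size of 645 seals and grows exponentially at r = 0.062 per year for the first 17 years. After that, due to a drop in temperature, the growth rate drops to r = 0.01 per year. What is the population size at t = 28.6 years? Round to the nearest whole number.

2078 seals

Phase 1: N(17) = 645·e^(0.062×17) = 645·e^1.054 = 1850.57.
Phase 2 runs for 28.6 − 17 = 11.6 years at r = 0.01.
N(28.6) = 1850.57·e^(0.01×11.6) = 1850.57·e^0.116 = 2078.19.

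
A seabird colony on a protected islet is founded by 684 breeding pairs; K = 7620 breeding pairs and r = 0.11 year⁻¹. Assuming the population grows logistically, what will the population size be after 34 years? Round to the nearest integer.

A = (K − N₀)/N₀ = (7620 − 684)/684 = 10.14.
N(t) = K/(1 + A·e^(−rt)) = 7620/(1 + 10.14×e^(−0.11×34)).
e^(−3.74) = 0.023754; denominator = 1 + 10.14×0.023754 = 1.2409.
N = 7620/1.2409 = 6140.83.

6141 breeding pairs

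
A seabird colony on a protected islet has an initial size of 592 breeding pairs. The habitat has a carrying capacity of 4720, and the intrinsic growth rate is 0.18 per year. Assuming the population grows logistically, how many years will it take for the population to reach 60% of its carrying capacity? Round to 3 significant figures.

A = (K − N₀)/N₀ = (4720 − 592)/592 = 6.973.
Solve 4720/(1 + 6.973·e^(−0.18t)) = 2832: 1 + 6.973·e^(−0.18t) = 1.6667, so e^(−0.18t) = 0.0956072.
−0.18·t = ln(0.0956072) = -2.3475, so t = 2.3475/0.18 = 13.042.

13.0 years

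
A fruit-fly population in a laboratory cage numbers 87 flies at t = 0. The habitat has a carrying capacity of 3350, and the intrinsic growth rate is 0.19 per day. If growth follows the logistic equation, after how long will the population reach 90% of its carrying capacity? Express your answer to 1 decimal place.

30.6 days

A = (K − N₀)/N₀ = (3350 − 87)/87 = 37.506.
Solve 3350/(1 + 37.506·e^(−0.19t)) = 3015: 1 + 37.506·e^(−0.19t) = 1.1111, so e^(−0.19t) = 0.00296251.
−0.19·t = ln(0.00296251) = -5.8217, so t = 5.8217/0.19 = 30.641.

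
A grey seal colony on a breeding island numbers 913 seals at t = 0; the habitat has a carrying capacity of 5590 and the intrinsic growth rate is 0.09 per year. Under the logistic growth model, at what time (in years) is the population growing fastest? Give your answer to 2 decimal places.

Logistic growth is fastest at N = K/2 = 2795.
A = (K − N₀)/N₀ = 5.1227. Set K/(1 + A·e^(−rt)) = K/2 → A·e^(−rt) = 1.
e^(−0.09t) = 1/5.1227 = 0.195211, so t = ln(5.1227)/0.09 = 1.6337/0.09 = 18.152.

18.15 years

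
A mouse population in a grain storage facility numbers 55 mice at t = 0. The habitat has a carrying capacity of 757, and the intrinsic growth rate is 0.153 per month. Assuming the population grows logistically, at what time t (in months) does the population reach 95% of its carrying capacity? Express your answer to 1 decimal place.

A = (K − N₀)/N₀ = (757 − 55)/55 = 12.764.
Solve 757/(1 + 12.764·e^(−0.153t)) = 719.15: 1 + 12.764·e^(−0.153t) = 1.0526, so e^(−0.153t) = 0.00412356.
−0.153·t = ln(0.00412356) = -5.491, so t = 5.491/0.153 = 35.889.

35.9 months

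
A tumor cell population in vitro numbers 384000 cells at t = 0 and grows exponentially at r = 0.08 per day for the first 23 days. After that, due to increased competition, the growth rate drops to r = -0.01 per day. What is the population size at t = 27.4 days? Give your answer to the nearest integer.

Phase 1: N(23) = 384000·e^(0.08×23) = 384000·e^1.84 = 2.417871×10^6.
Phase 2 runs for 27.4 − 23 = 4.4 days at r = -0.01.
N(27.4) = 2.417871×10^6·e^(-0.01×4.4) = 2.417871×10^6·e^-0.044 = 2.313791×10^6.

2313791 cells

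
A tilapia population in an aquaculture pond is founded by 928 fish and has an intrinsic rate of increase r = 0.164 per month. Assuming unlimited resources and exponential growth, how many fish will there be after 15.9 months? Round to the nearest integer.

N(t) = N₀·e^(rt) = 928 × e^(0.164×15.9) = 928 × e^2.608.
e^2.608 ≈ 13.566, so N ≈ 928 × 13.566 = 12589.7.

12590 fish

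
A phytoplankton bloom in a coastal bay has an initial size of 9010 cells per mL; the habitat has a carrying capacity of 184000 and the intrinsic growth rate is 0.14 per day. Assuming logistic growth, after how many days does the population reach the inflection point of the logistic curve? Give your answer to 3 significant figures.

Logistic growth is fastest at N = K/2 = 92000.
A = (K − N₀)/N₀ = 19.422. Set K/(1 + A·e^(−rt)) = K/2 → A·e^(−rt) = 1.
e^(−0.14t) = 1/19.422 = 0.0514887, so t = ln(19.422)/0.14 = 2.9664/0.14 = 21.189.

21.2 days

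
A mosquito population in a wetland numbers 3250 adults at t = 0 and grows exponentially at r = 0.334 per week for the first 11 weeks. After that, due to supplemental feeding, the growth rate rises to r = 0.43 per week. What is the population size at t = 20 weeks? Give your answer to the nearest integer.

Phase 1: N(11) = 3250·e^(0.334×11) = 3250·e^3.674 = 128080.
Phase 2 runs for 20 − 11 = 9 weeks at r = 0.43.
N(20) = 128080·e^(0.43×9) = 128080·e^3.87 = 6.14046×10^6.

6140460 adults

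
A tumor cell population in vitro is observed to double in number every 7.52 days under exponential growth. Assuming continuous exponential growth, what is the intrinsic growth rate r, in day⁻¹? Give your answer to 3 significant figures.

0.0922 per day

r = ln(2)/t_d = 0.6931/7.52 = 0.092174.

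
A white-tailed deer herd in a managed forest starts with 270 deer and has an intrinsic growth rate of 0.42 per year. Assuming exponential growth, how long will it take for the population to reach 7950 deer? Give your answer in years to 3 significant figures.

8.05 years

Set N₀·e^(rt) = 7950: e^(0.42·t) = 7950/270 = 29.444.
0.42·t = ln(29.444) = 3.3825, so t = 3.3825/0.42 = 8.0536.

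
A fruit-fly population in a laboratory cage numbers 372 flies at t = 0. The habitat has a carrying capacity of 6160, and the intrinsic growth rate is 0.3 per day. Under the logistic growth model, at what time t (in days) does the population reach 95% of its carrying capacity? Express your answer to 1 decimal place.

A = (K − N₀)/N₀ = (6160 − 372)/372 = 15.559.
Solve 6160/(1 + 15.559·e^(−0.3t)) = 5852: 1 + 15.559·e^(−0.3t) = 1.0526, so e^(−0.3t) = 0.00338268.
−0.3·t = ln(0.00338268) = -5.6891, so t = 5.6891/0.3 = 18.964.

19.0 days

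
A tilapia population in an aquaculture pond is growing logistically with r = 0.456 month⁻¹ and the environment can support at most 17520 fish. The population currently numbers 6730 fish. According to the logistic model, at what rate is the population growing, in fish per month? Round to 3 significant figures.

dN/dt = rN(1 − N/K) = 0.456 × 6730 × (1 − 6730/17520).
1 − 6730/17520 = 0.61587; dN/dt = 0.456 × 6730 × 0.61587 = 1890.

1890 fish per month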